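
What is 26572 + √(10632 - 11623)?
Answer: 26572 + I*√991 ≈ 26572.0 + 31.48*I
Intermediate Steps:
26572 + √(10632 - 11623) = 26572 + √(-991) = 26572 + I*√991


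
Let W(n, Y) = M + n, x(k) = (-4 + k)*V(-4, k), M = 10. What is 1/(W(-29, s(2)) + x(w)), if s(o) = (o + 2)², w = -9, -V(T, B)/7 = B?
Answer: -1/838 ≈ -0.0011933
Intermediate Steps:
V(T, B) = -7*B
x(k) = -7*k*(-4 + k) (x(k) = (-4 + k)*(-7*k) = -7*k*(-4 + k))
s(o) = (2 + o)²
W(n, Y) = 10 + n
1/(W(-29, s(2)) + x(w)) = 1/((10 - 29) + 7*(-9)*(4 - 1*(-9))) = 1/(-19 + 7*(-9)*(4 + 9)) = 1/(-19 + 7*(-9)*13) = 1/(-19 - 819) = 1/(-838) = -1/838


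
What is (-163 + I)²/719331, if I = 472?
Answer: 31827/239777 ≈ 0.13274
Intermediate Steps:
(-163 + I)²/719331 = (-163 + 472)²/719331 = 309²*(1/719331) = 95481*(1/719331) = 31827/239777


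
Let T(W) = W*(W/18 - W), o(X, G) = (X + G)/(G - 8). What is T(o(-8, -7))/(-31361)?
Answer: 17/564498 ≈ 3.0115e-5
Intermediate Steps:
o(X, G) = (G + X)/(-8 + G)
T(W) = -17*W**2/18 (T(W) = W*(W*(1/18) - W) = W*(W/18 - W) = W*(-17*W/18) = -17*W**2/18)
T(o(-8, -7))/(-31361) = -17*(-7 - 8)**2/(-8 - 7)**2/18/(-31361) = -17*1**2/18*(-1/31361) = -17*(-1/15*(-15))**2/18*(-1/31361) = -17/18*1**2*(-1/31361) = -17/18*1*(-1/31361) = -17/18*(-1/31361) = 17/564498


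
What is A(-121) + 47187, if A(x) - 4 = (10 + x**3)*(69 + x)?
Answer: 92167843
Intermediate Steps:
A(x) = 4 + (10 + x**3)*(69 + x)
A(-121) + 47187 = (694 + (-121)**4 + 10*(-121) + 69*(-121)**3) + 47187 = (694 + 214358881 - 1210 + 69*(-1771561)) + 47187 = (694 + 214358881 - 1210 - 122237709) + 47187 = 92120656 + 47187 = 92167843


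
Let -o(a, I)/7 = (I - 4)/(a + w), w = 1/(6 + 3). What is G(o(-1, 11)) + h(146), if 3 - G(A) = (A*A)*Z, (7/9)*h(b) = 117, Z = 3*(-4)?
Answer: 4101285/112 ≈ 36619.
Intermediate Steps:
Z = -12
w = ⅑ (w = 1/9 = ⅑ ≈ 0.11111)
o(a, I) = -7*(-4 + I)/(⅑ + a) (o(a, I) = -7*(I - 4)/(a + ⅑) = -7*(-4 + I)/(⅑ + a))
h(b) = 1053/7 (h(b) = (9/7)*117 = 1053/7)
G(A) = 3 + 12*A² (G(A) = 3 - A*A*(-12) = 3 - A²*(-12) = 3 - (-12)*A² = 3 + 12*A²)
G(o(-1, 11)) + h(146) = (3 + 12*(63*(4 - 1*11)/(1 + 9*(-1)))²) + 1053/7 = (3 + 12*(63*(4 - 11)/(1 - 9))²) + 1053/7 = (3 + 12*(63*(-7)/(-8))²) + 1053/7 = (3 + 12*(63*(-⅛)*(-7))²) + 1053/7 = (3 + 12*(441/8)²) + 1053/7 = (3 + 12*(194481/64)) + 1053/7 = (3 + 583443/16) + 1053/7 = 583491/16 + 1053/7 = 4101285/112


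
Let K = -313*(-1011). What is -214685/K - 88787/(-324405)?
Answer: -13849620928/34218563805 ≈ -0.40474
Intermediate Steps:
K = 316443
-214685/K - 88787/(-324405) = -214685/316443 - 88787/(-324405) = -214685*1/316443 - 88787*(-1/324405) = -214685/316443 + 88787/324405 = -13849620928/34218563805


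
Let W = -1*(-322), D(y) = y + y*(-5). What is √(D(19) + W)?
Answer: √246 ≈ 15.684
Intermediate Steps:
D(y) = -4*y (D(y) = y - 5*y = -4*y)
W = 322
√(D(19) + W) = √(-4*19 + 322) = √(-76 + 322) = √246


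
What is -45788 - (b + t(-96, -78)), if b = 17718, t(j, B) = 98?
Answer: -63604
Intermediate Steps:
-45788 - (b + t(-96, -78)) = -45788 - (17718 + 98) = -45788 - 1*17816 = -45788 - 17816 = -63604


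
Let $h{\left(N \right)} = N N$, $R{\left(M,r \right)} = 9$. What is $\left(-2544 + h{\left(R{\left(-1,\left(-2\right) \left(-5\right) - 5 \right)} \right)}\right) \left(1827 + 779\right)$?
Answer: $-6418578$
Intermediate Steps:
$h{\left(N \right)} = N^{2}$
$\left(-2544 + h{\left(R{\left(-1,\left(-2\right) \left(-5\right) - 5 \right)} \right)}\right) \left(1827 + 779\right) = \left(-2544 + 9^{2}\right) \left(1827 + 779\right) = \left(-2544 + 81\right) 2606 = \left(-2463\right) 2606 = -6418578$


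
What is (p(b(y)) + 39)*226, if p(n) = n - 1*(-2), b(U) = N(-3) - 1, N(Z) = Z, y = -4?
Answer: 8362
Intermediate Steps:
b(U) = -4 (b(U) = -3 - 1 = -4)
p(n) = 2 + n (p(n) = n + 2 = 2 + n)
(p(b(y)) + 39)*226 = ((2 - 4) + 39)*226 = (-2 + 39)*226 = 37*226 = 8362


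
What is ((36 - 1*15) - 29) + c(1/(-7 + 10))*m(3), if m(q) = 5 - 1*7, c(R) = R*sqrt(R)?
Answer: -8 - 2*sqrt(3)/9 ≈ -8.3849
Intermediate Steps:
c(R) = R**(3/2)
m(q) = -2 (m(q) = 5 - 7 = -2)
((36 - 1*15) - 29) + c(1/(-7 + 10))*m(3) = ((36 - 1*15) - 29) + (1/(-7 + 10))**(3/2)*(-2) = ((36 - 15) - 29) + (1/3)**(3/2)*(-2) = (21 - 29) + (1/3)**(3/2)*(-2) = -8 + (sqrt(3)/9)*(-2) = -8 - 2*sqrt(3)/9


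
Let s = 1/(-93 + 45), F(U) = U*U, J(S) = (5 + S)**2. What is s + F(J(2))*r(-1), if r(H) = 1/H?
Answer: -115249/48 ≈ -2401.0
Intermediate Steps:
F(U) = U**2
s = -1/48 (s = 1/(-48) = -1/48 ≈ -0.020833)
s + F(J(2))*r(-1) = -1/48 + ((5 + 2)**2)**2/(-1) = -1/48 + (7**2)**2*(-1) = -1/48 + 49**2*(-1) = -1/48 + 2401*(-1) = -1/48 - 2401 = -115249/48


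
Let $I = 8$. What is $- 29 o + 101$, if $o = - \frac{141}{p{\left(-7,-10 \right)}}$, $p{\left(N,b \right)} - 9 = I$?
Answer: $\frac{5806}{17} \approx 341.53$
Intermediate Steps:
$p{\left(N,b \right)} = 17$ ($p{\left(N,b \right)} = 9 + 8 = 17$)
$o = - \frac{141}{17} \approx -8.2941$
$- 29 o + 101 = \left(-29\right) \left(- \frac{141}{17}\right) + 101 = \frac{4089}{17} + 101 = \frac{5806}{17}$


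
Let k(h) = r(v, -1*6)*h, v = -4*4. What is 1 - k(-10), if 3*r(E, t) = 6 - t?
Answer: 41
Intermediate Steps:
v = -16
r(E, t) = 2 - t/3 (r(E, t) = (6 - t)/3 = 2 - t/3)
k(h) = 4*h (k(h) = (2 - (-1)*6/3)*h = (2 - ⅓*(-6))*h = (2 + 2)*h = 4*h)
1 - k(-10) = 1 - 4*(-10) = 1 - 1*(-40) = 1 + 40 = 41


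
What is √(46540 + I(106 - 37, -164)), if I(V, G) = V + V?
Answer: √46678 ≈ 216.05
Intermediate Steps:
I(V, G) = 2*V
√(46540 + I(106 - 37, -164)) = √(46540 + 2*(106 - 37)) = √(46540 + 2*69) = √(46540 + 138) = √46678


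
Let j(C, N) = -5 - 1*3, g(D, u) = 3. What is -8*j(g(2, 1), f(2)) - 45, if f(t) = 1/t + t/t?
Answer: 19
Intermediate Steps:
f(t) = 1 + 1/t (f(t) = 1/t + 1 = 1 + 1/t)
j(C, N) = -8 (j(C, N) = -5 - 3 = -8)
-8*j(g(2, 1), f(2)) - 45 = -8*(-8) - 45 = 64 - 45 = 19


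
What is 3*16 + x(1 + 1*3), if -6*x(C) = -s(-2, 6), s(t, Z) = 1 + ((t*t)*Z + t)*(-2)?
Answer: 245/6 ≈ 40.833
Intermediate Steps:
s(t, Z) = 1 - 2*t - 2*Z*t**2 (s(t, Z) = 1 + (t**2*Z + t)*(-2) = 1 + (Z*t**2 + t)*(-2) = 1 + (t + Z*t**2)*(-2) = 1 + (-2*t - 2*Z*t**2) = 1 - 2*t - 2*Z*t**2)
x(C) = -43/6 (x(C) = -(-1)*(1 - 2*(-2) - 2*6*(-2)**2)/6 = -(-1)*(1 + 4 - 2*6*4)/6 = -(-1)*(1 + 4 - 48)/6 = -(-1)*(-43)/6 = -1/6*43 = -43/6)
3*16 + x(1 + 1*3) = 3*16 - 43/6 = 48 - 43/6 = 245/6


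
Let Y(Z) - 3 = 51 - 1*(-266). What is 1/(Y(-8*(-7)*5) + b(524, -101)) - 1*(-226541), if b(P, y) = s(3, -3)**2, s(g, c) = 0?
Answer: 72493121/320 ≈ 2.2654e+5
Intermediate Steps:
Y(Z) = 320 (Y(Z) = 3 + (51 - 1*(-266)) = 3 + (51 + 266) = 3 + 317 = 320)
b(P, y) = 0 (b(P, y) = 0**2 = 0)
1/(Y(-8*(-7)*5) + b(524, -101)) - 1*(-226541) = 1/(320 + 0) - 1*(-226541) = 1/320 + 226541 = 72493121/320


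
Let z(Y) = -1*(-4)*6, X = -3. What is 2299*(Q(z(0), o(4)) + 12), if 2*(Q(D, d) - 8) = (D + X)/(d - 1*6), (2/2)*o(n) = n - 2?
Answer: 319561/8 ≈ 39945.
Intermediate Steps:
o(n) = -2 + n (o(n) = n - 2 = -2 + n)
z(Y) = 24 (z(Y) = 4*6 = 24)
Q(D, d) = 8 + (-3 + D)/(2*(-6 + d)) (Q(D, d) = 8 + ((D - 3)/(d - 1*6))/2 = 8 + ((-3 + D)/(d - 6))/2 = 8 + ((-3 + D)/(-6 + d))/2 = 8 + (-3 + D)/(2*(-6 + d)))
2299*(Q(z(0), o(4)) + 12) = 2299*((-99 + 24 + 16*(-2 + 4))/(2*(-6 + (-2 + 4))) + 12) = 2299*((-99 + 24 + 16*2)/(2*(-6 + 2)) + 12) = 2299*((1/2)*(-99 + 24 + 32)/(-4) + 12) = 2299*((1/2)*(-1/4)*(-43) + 12) = 2299*(43/8 + 12) = 2299*(139/8) = 319561/8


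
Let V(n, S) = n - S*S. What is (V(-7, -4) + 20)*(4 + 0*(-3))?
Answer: -12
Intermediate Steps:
V(n, S) = n - S²
(V(-7, -4) + 20)*(4 + 0*(-3)) = ((-7 - 1*(-4)²) + 20)*(4 + 0*(-3)) = ((-7 - 1*16) + 20)*(4 + 0) = ((-7 - 16) + 20)*4 = (-23 + 20)*4 = -3*4 = -12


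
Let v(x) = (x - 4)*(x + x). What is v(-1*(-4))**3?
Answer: 0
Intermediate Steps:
v(x) = 2*x*(-4 + x) (v(x) = (-4 + x)*(2*x) = 2*x*(-4 + x))
v(-1*(-4))**3 = (2*(-1*(-4))*(-4 - 1*(-4)))**3 = (2*4*(-4 + 4))**3 = (2*4*0)**3 = 0**3 = 0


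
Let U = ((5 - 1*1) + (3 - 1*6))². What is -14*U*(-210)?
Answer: 2940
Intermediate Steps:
U = 1 (U = ((5 - 1) + (3 - 6))² = (4 - 3)² = 1² = 1)
-14*U*(-210) = -14*1*(-210) = -14*(-210) = 2940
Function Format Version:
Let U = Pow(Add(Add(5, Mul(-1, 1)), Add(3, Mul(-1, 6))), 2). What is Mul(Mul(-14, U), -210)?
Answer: 2940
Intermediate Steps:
U = 1 (U = Pow(Add(Add(5, -1), Add(3, -6)), 2) = Pow(Add(4, -3), 2) = Pow(1, 2) = 1)
Mul(Mul(-14, U), -210) = Mul(Mul(-14, 1), -210) = Mul(-14, -210) = 2940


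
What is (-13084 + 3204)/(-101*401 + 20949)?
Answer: 95/188 ≈ 0.50532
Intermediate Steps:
(-13084 + 3204)/(-101*401 + 20949) = -9880/(-40501 + 20949) = -9880/(-19552) = -9880*(-1/19552) = 95/188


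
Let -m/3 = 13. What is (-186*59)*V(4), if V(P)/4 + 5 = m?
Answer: 1931424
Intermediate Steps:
m = -39 (m = -3*13 = -39)
V(P) = -176 (V(P) = -20 + 4*(-39) = -20 - 156 = -176)
(-186*59)*V(4) = -186*59*(-176) = -10974*(-176) = 1931424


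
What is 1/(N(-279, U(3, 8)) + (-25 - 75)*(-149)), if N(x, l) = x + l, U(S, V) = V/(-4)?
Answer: 1/14619 ≈ 6.8404e-5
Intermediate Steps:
U(S, V) = -V/4 (U(S, V) = V*(-¼) = -V/4)
N(x, l) = l + x
1/(N(-279, U(3, 8)) + (-25 - 75)*(-149)) = 1/((-¼*8 - 279) + (-25 - 75)*(-149)) = 1/((-2 - 279) - 100*(-149)) = 1/(-281 + 14900) = 1/14619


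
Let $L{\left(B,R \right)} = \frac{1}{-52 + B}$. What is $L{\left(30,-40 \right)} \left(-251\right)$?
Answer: $\frac{251}{22} \approx 11.409$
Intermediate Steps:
$L{\left(30,-40 \right)} \left(-251\right) = \frac{1}{-52 + 30} \left(-251\right) = \frac{1}{-22} \left(-251\right) = \left(- \frac{1}{22}\right) \left(-251\right) = \frac{251}{22}$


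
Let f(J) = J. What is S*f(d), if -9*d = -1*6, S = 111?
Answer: 74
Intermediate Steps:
d = 2/3 (d = -(-1)*6/9 = -1/9*(-6) = 2/3 ≈ 0.66667)
S*f(d) = 111*(2/3) = 74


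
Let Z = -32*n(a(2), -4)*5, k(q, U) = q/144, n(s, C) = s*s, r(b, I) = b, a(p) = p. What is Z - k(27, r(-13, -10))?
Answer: -10243/16 ≈ -640.19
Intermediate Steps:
n(s, C) = s**2
k(q, U) = q/144 (k(q, U) = q*(1/144) = q/144)
Z = -640 (Z = -32*2**2*5 = -32*4*5 = -128*5 = -640)
Z - k(27, r(-13, -10)) = -640 - 27/144 = -640 - 1*3/16 = -640 - 3/16 = -10243/16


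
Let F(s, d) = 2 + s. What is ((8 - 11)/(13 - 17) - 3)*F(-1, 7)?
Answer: -9/4 ≈ -2.2500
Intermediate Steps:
((8 - 11)/(13 - 17) - 3)*F(-1, 7) = ((8 - 11)/(13 - 17) - 3)*(2 - 1) = (-3/(-4) - 3)*1 = (-3*(-¼) - 3)*1 = (¾ - 3)*1 = -9/4*1 = -9/4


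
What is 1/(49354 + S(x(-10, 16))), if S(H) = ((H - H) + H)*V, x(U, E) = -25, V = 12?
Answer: 1/49054 ≈ 2.0386e-5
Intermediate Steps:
S(H) = 12*H (S(H) = ((H - H) + H)*12 = (0 + H)*12 = H*12 = 12*H)
1/(49354 + S(x(-10, 16))) = 1/(49354 + 12*(-25)) = 1/(49354 - 300) = 1/49054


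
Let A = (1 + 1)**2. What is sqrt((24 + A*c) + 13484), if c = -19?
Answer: 2*sqrt(3358) ≈ 115.90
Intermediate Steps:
A = 4 (A = 2**2 = 4)
sqrt((24 + A*c) + 13484) = sqrt((24 + 4*(-19)) + 13484) = sqrt((24 - 76) + 13484) = sqrt(-52 + 13484) = sqrt(13432) = 2*sqrt(3358)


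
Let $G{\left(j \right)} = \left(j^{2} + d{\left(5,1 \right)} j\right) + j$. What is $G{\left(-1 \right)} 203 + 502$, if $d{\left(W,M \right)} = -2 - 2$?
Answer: $1314$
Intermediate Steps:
$d{\left(W,M \right)} = -4$ ($d{\left(W,M \right)} = -2 - 2 = -4$)
$G{\left(j \right)} = j^{2} - 3 j$ ($G{\left(j \right)} = \left(j^{2} - 4 j\right) + j = j^{2} - 3 j$)
$G{\left(-1 \right)} 203 + 502 = - (-3 - 1) 203 + 502 = \left(-1\right) \left(-4\right) 203 + 502 = 4 \cdot 203 + 502 = 812 + 502 = 1314$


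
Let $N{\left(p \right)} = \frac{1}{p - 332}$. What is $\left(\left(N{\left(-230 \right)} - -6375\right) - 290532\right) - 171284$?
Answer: $- \frac{255957843}{562} \approx -4.5544 \cdot 10^{5}$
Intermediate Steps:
$N{\left(p \right)} = \frac{1}{-332 + p}$
$\left(\left(N{\left(-230 \right)} - -6375\right) - 290532\right) - 171284 = \left(\left(\frac{1}{-332 - 230} - -6375\right) - 290532\right) - 171284 = \left(\left(\frac{1}{-562} + 6375\right) - 290532\right) - 171284 = \left(\left(- \frac{1}{562} + 6375\right) - 290532\right) - 171284 = \left(\frac{3582749}{562} - 290532\right) - 171284 = - \frac{159696235}{562} - 171284 = - \frac{255957843}{562}$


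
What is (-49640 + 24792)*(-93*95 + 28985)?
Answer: -500687200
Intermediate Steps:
(-49640 + 24792)*(-93*95 + 28985) = -24848*(-8835 + 28985) = -24848*20150 = -500687200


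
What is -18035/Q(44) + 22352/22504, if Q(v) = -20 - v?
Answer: 50911271/180032 ≈ 282.79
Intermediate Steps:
-18035/Q(44) + 22352/22504 = -18035/(-20 - 1*44) + 22352/22504 = -18035/(-20 - 44) + 22352*(1/22504) = -18035/(-64) + 2794/2813 = -18035*(-1/64) + 2794/2813 = 18035/64 + 2794/2813 = 50911271/180032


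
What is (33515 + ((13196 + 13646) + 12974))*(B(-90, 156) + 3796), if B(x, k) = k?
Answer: 289804112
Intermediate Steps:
(33515 + ((13196 + 13646) + 12974))*(B(-90, 156) + 3796) = (33515 + ((13196 + 13646) + 12974))*(156 + 3796) = (33515 + (26842 + 12974))*3952 = (33515 + 39816)*3952 = 73331*3952 = 289804112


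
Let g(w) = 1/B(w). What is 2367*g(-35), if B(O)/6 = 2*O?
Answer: -789/140 ≈ -5.6357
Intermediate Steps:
B(O) = 12*O (B(O) = 6*(2*O) = 12*O)
g(w) = 1/(12*w)
2367*g(-35) = 2367*((1/12)/(-35)) = 2367*((1/12)*(-1/35)) = 2367*(-1/420) = -789/140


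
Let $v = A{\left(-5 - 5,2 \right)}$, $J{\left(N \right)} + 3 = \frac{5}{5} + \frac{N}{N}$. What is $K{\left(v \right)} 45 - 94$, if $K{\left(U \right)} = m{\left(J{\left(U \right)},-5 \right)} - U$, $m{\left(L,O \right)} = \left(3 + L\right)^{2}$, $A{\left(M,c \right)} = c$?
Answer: $-4$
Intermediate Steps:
$J{\left(N \right)} = -1$ ($J{\left(N \right)} = -3 + \left(\frac{5}{5} + \frac{N}{N}\right) = -3 + \left(5 \cdot \frac{1}{5} + 1\right) = -3 + \left(1 + 1\right) = -3 + 2 = -1$)
$v = 2$
$K{\left(U \right)} = 4 - U$ ($K{\left(U \right)} = \left(3 - 1\right)^{2} - U = 2^{2} - U = 4 - U$)
$K{\left(v \right)} 45 - 94 = \left(4 - 2\right) 45 - 94 = 2 \cdot 45 - 94 = 90 - 94 = -4$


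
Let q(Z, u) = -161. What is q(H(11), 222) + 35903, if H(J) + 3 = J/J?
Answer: 35742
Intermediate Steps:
H(J) = -2 (H(J) = -3 + J/J = -3 + 1 = -2)
q(H(11), 222) + 35903 = -161 + 35903 = 35742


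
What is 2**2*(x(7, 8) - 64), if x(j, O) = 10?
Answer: -216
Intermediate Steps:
2**2*(x(7, 8) - 64) = 2**2*(10 - 64) = 4*(-54) = -216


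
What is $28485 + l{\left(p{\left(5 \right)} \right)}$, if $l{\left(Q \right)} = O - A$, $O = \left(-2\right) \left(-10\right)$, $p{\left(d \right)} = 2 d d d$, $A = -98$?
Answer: $28603$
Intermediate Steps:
$p{\left(d \right)} = 2 d^{3}$ ($p{\left(d \right)} = 2 d^{2} d = 2 d^{3}$)
$O = 20$
$l{\left(Q \right)} = 118$ ($l{\left(Q \right)} = 20 - -98 = 20 + 98 = 118$)
$28485 + l{\left(p{\left(5 \right)} \right)} = 28485 + 118 = 28603$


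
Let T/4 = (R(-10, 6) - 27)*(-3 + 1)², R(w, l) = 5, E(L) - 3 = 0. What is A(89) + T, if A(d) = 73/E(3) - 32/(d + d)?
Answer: -87535/267 ≈ -327.85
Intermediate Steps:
E(L) = 3 (E(L) = 3 + 0 = 3)
A(d) = 73/3 - 16/d (A(d) = 73/3 - 32/(d + d) = 73*(⅓) - 32*1/(2*d) = 73/3 - 16/d)
T = -352 (T = 4*((5 - 27)*(-3 + 1)²) = 4*(-22*(-2)²) = 4*(-22*4) = 4*(-88) = -352)
A(89) + T = (73/3 - 16/89) - 352 = 6449/267 - 352 = -87535/267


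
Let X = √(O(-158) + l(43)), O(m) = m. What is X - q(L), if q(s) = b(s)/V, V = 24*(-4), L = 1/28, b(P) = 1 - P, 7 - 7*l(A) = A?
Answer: 9/896 + I*√7994/7 ≈ 0.010045 + 12.773*I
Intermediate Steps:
l(A) = 1 - A/7
X = I*√7994/7 (X = √(-158 + (1 - ⅐*43)) = √(-158 + (1 - 43/7)) = √(-158 - 36/7) = √(-1142/7) = I*√7994/7 ≈ 12.773*I)
L = 1/28 ≈ 0.035714
V = -96
q(s) = -1/96 + s/96 (q(s) = (1 - s)/(-96) = (1 - s)*(-1/96) = -1/96 + s/96)
X - q(L) = I*√7994/7 - (-1/96 + (1/96)*(1/28)) = I*√7994/7 - (-1/96 + 1/2688) = I*√7994/7 - 1*(-9/896) = I*√7994/7 + 9/896 = 9/896 + I*√7994/7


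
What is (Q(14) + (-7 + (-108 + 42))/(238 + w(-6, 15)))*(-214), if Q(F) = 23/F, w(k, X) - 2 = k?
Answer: -233260/819 ≈ -284.81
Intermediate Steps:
w(k, X) = 2 + k
(Q(14) + (-7 + (-108 + 42))/(238 + w(-6, 15)))*(-214) = (23/14 + (-7 + (-108 + 42))/(238 + (2 - 6)))*(-214) = (23*(1/14) + (-7 - 66)/(238 - 4))*(-214) = (23/14 - 73/234)*(-214) = (1090/819)*(-214) = -233260/819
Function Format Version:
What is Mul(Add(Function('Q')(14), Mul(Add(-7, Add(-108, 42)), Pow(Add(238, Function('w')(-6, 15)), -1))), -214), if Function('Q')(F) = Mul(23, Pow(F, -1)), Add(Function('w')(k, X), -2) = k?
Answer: Rational(-233260, 819) ≈ -284.81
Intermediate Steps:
Function('w')(k, X) = Add(2, k)
Mul(Add(Function('Q')(14), Mul(Add(-7, Add(-108, 42)), Pow(Add(238, Function('w')(-6, 15)), -1))), -214) = Mul(Add(Mul(23, Pow(14, -1)), Mul(Add(-7, Add(-108, 42)), Pow(Add(238, Add(2, -6)), -1))), -214) = Mul(Add(Mul(23, Rational(1, 14)), Mul(Add(-7, -66), Pow(Add(238, -4), -1))), -214) = Mul(Add(Rational(23, 14), Mul(-73, Pow(234, -1))), -214) = Mul(Add(Rational(23, 14), Mul(-73, Rational(1, 234))), -214) = Mul(Add(Rational(23, 14), Rational(-73, 234)), -214) = Mul(Rational(1090, 819), -214) = Rational(-233260, 819)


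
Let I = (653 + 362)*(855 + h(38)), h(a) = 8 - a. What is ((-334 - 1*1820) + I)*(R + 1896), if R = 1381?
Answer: 2737019217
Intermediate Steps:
I = 837375 (I = (653 + 362)*(855 + (8 - 1*38)) = 1015*(855 + (8 - 38)) = 1015*(855 - 30) = 1015*825 = 837375)
((-334 - 1*1820) + I)*(R + 1896) = ((-334 - 1*1820) + 837375)*(1381 + 1896) = ((-334 - 1820) + 837375)*3277 = (-2154 + 837375)*3277 = 835221*3277 = 2737019217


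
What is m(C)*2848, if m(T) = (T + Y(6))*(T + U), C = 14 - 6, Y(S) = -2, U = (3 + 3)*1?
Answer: 239232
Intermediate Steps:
U = 6 (U = 6*1 = 6)
C = 8
m(T) = (-2 + T)*(6 + T) (m(T) = (T - 2)*(T + 6) = (-2 + T)*(6 + T))
m(C)*2848 = (-12 + 8² + 4*8)*2848 = (-12 + 64 + 32)*2848 = 84*2848 = 239232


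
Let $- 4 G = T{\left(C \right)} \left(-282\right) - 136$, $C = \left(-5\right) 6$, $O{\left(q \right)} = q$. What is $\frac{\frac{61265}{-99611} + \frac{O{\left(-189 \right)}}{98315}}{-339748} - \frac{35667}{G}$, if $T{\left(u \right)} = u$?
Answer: $\frac{8476617462764244301}{494570305072942030} \approx 17.139$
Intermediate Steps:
$C = -30$
$G = -2081$ ($G = - \frac{\left(-30\right) \left(-282\right) - 136}{4} = - \frac{8460 - 136}{4} = \left(- \frac{1}{4}\right) 8324 = -2081$)
$\frac{\frac{61265}{-99611} + \frac{O{\left(-189 \right)}}{98315}}{-339748} - \frac{35667}{G} = \frac{\frac{61265}{-99611} - \frac{189}{98315}}{-339748} - \frac{35667}{-2081} = \left(61265 \left(- \frac{1}{99611}\right) - \frac{27}{14045}\right) \left(- \frac{1}{339748}\right) - - \frac{35667}{2081} = \left(- \frac{61265}{99611} - \frac{27}{14045}\right) \left(- \frac{1}{339748}\right) + \frac{35667}{2081} = \left(- \frac{863156422}{1399036495}\right) \left(- \frac{1}{339748}\right) + \frac{35667}{2081} = \frac{431578211}{237659925551630} + \frac{35667}{2081} = \frac{8476617462764244301}{494570305072942030}$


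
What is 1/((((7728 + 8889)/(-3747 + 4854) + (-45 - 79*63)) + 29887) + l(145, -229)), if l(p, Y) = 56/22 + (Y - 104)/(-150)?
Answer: 202950/5050365349 ≈ 4.0185e-5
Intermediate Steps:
l(p, Y) = 2672/825 - Y/150 (l(p, Y) = 56*(1/22) + (-104 + Y)*(-1/150) = 28/11 + (52/75 - Y/150) = 2672/825 - Y/150)
1/((((7728 + 8889)/(-3747 + 4854) + (-45 - 79*63)) + 29887) + l(145, -229)) = 1/((((7728 + 8889)/(-3747 + 4854) + (-45 - 79*63)) + 29887) + (2672/825 - 1/150*(-229))) = 1/(((16617/1107 + (-45 - 4977)) + 29887) + (2672/825 + 229/150)) = 1/(((16617*(1/1107) - 5022) + 29887) + 2621/550) = 1/(((5539/369 - 5022) + 29887) + 2621/550) = 1/((-1847579/369 + 29887) + 2621/550) = 1/(9180724/369 + 2621/550) = 1/(5050365349/202950) = 202950/5050365349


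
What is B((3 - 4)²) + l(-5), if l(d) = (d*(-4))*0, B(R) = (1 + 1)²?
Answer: 4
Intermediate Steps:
B(R) = 4 (B(R) = 2² = 4)
l(d) = 0 (l(d) = -4*d*0 = 0)
B((3 - 4)²) + l(-5) = 4 + 0 = 4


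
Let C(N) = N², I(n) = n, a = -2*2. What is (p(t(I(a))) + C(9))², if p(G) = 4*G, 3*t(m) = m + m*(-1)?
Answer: 6561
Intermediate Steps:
a = -4
t(m) = 0 (t(m) = (m + m*(-1))/3 = (m - m)/3 = (⅓)*0 = 0)
(p(t(I(a))) + C(9))² = (4*0 + 9²)² = (0 + 81)² = 81² = 6561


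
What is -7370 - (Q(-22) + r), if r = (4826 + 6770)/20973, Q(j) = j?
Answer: -154121200/20973 ≈ -7348.6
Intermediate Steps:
r = 11596/20973 (r = 11596*(1/20973) = 11596/20973 ≈ 0.55290)
-7370 - (Q(-22) + r) = -7370 - (-22 + 11596/20973) = -7370 - 1*(-449810/20973) = -7370 + 449810/20973 = -154121200/20973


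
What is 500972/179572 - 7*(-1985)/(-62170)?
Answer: 1432513815/558199562 ≈ 2.5663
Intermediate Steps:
500972/179572 - 7*(-1985)/(-62170) = 500972*(1/179572) + 13895*(-1/62170) = 125243/44893 - 2779/12434 = 1432513815/558199562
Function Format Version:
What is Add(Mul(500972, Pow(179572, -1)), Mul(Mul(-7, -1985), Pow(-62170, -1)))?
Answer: Rational(1432513815, 558199562) ≈ 2.5663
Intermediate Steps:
Add(Mul(500972, Pow(179572, -1)), Mul(Mul(-7, -1985), Pow(-62170, -1))) = Add(Mul(500972, Rational(1, 179572)), Mul(13895, Rational(-1, 62170))) = Add(Rational(125243, 44893), Rational(-2779, 12434)) = Rational(1432513815, 558199562)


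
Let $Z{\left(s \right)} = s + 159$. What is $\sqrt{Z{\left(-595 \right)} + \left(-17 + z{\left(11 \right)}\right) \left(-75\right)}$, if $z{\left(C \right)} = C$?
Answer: $\sqrt{14} \approx 3.7417$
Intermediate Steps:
$Z{\left(s \right)} = 159 + s$
$\sqrt{Z{\left(-595 \right)} + \left(-17 + z{\left(11 \right)}\right) \left(-75\right)} = \sqrt{\left(159 - 595\right) + \left(-17 + 11\right) \left(-75\right)} = \sqrt{-436 - -450} = \sqrt{-436 + 450} = \sqrt{14}$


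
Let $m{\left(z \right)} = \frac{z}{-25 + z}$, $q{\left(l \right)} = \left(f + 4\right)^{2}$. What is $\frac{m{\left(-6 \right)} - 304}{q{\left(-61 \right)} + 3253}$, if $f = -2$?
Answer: $- \frac{9418}{100967} \approx -0.093278$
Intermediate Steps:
$q{\left(l \right)} = 4$ ($q{\left(l \right)} = \left(-2 + 4\right)^{2} = 2^{2} = 4$)
$\frac{m{\left(-6 \right)} - 304}{q{\left(-61 \right)} + 3253} = \frac{- \frac{6}{-25 - 6} - 304}{4 + 3253} = \frac{- \frac{6}{-31} - 304}{3257} = \left(\left(-6\right) \left(- \frac{1}{31}\right) - 304\right) \frac{1}{3257} = \left(\frac{6}{31} - 304\right) \frac{1}{3257} = \left(- \frac{9418}{31}\right) \frac{1}{3257} = - \frac{9418}{100967}$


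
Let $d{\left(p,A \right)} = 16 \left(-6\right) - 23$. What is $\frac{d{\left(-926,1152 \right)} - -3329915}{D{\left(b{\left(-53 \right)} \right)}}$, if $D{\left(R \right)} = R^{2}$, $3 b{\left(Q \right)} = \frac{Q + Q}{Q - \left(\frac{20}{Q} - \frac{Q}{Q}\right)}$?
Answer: $\frac{56083141345536}{7890481} \approx 7.1077 \cdot 10^{6}$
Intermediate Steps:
$d{\left(p,A \right)} = -119$ ($d{\left(p,A \right)} = -96 - 23 = -119$)
$b{\left(Q \right)} = \frac{2 Q}{3 \left(1 + Q - \frac{20}{Q}\right)}$ ($b{\left(Q \right)} = \frac{\left(Q + Q\right) \frac{1}{Q - \left(\frac{20}{Q} - \frac{Q}{Q}\right)}}{3} = \frac{2 Q \frac{1}{Q + \left(1 - \frac{20}{Q}\right)}}{3} = \frac{2 Q \frac{1}{1 + Q - \frac{20}{Q}}}{3} = \frac{2 Q}{3 \left(1 + Q - \frac{20}{Q}\right)}$)
$\frac{d{\left(-926,1152 \right)} - -3329915}{D{\left(b{\left(-53 \right)} \right)}} = \frac{-119 - -3329915}{\left(\frac{2 \left(-53\right)^{2}}{3 \left(-20 - 53 + \left(-53\right)^{2}\right)}\right)^{2}} = \frac{-119 + 3329915}{\left(\frac{2}{3} \cdot 2809 \frac{1}{-20 - 53 + 2809}\right)^{2}} = \frac{3329796}{\left(\frac{2}{3} \cdot 2809 \cdot \frac{1}{2736}\right)^{2}} = \frac{3329796}{\left(\frac{2809}{4104}\right)^{2}} = \frac{3329796}{\frac{7890481}{16842816}} = 3329796 \cdot \frac{16842816}{7890481} = \frac{56083141345536}{7890481}$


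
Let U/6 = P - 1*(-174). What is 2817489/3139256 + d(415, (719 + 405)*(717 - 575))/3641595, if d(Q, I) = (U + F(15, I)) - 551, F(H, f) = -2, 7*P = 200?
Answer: 71835633714757/80023292673240 ≈ 0.89768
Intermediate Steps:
P = 200/7 (P = (1/7)*200 = 200/7 ≈ 28.571)
U = 8508/7 (U = 6*(200/7 - 1*(-174)) = 6*(200/7 + 174) = 6*(1418/7) = 8508/7 ≈ 1215.4)
d(Q, I) = 4637/7 (d(Q, I) = (8508/7 - 2) - 551 = 8494/7 - 551 = 4637/7)
2817489/3139256 + d(415, (719 + 405)*(717 - 575))/3641595 = 2817489/3139256 + (4637/7)/3641595 = 2817489*(1/3139256) + (4637/7)*(1/3641595) = 2817489/3139256 + 4637/25491165 = 71835633714757/80023292673240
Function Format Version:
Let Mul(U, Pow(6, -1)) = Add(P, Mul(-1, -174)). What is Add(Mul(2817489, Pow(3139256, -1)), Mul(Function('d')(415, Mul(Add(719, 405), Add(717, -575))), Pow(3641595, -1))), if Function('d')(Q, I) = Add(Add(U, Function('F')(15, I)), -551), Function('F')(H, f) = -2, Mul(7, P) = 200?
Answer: Rational(71835633714757, 80023292673240) ≈ 0.89768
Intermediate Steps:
P = Rational(200, 7) (P = Mul(Rational(1, 7), 200) = Rational(200, 7) ≈ 28.571)
U = Rational(8508, 7) (U = Mul(6, Add(Rational(200, 7), Mul(-1, -174))) = Mul(6, Add(Rational(200, 7), 174)) = Mul(6, Rational(1418, 7)) = Rational(8508, 7) ≈ 1215.4)
Function('d')(Q, I) = Rational(4637, 7) (Function('d')(Q, I) = Add(Add(Rational(8508, 7), -2), -551) = Add(Rational(8494, 7), -551) = Rational(4637, 7))
Add(Mul(2817489, Pow(3139256, -1)), Mul(Function('d')(415, Mul(Add(719, 405), Add(717, -575))), Pow(3641595, -1))) = Add(Mul(2817489, Pow(3139256, -1)), Mul(Rational(4637, 7), Pow(3641595, -1))) = Add(Mul(2817489, Rational(1, 3139256)), Mul(Rational(4637, 7), Rational(1, 3641595))) = Add(Rational(2817489, 3139256), Rational(4637, 25491165)) = Rational(71835633714757, 80023292673240)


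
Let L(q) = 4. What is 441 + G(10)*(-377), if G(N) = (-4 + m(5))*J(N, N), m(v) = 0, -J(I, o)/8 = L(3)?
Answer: -47815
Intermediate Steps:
J(I, o) = -32 (J(I, o) = -8*4 = -32)
G(N) = 128 (G(N) = (-4 + 0)*(-32) = -4*(-32) = 128)
441 + G(10)*(-377) = 441 + 128*(-377) = 441 - 48256 = -47815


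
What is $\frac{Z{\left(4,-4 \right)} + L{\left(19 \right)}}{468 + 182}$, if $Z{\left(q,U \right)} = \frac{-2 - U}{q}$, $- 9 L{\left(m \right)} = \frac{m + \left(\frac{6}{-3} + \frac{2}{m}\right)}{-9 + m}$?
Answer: $\frac{53}{111150} \approx 0.00047683$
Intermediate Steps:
$L{\left(m \right)} = - \frac{-2 + m + \frac{2}{m}}{9 \left(-9 + m\right)}$ ($L{\left(m \right)} = - \frac{\left(m + \left(\frac{6}{-3} + \frac{2}{m}\right)\right) \frac{1}{-9 + m}}{9} = - \frac{\left(m + \left(6 \left(- \frac{1}{3}\right) + \frac{2}{m}\right)\right) \frac{1}{-9 + m}}{9} = - \frac{\left(m - \left(2 - \frac{2}{m}\right)\right) \frac{1}{-9 + m}}{9} = - \frac{\left(-2 + m + \frac{2}{m}\right) \frac{1}{-9 + m}}{9} = - \frac{\frac{1}{-9 + m} \left(-2 + m + \frac{2}{m}\right)}{9} = - \frac{-2 + m + \frac{2}{m}}{9 \left(-9 + m\right)}$)
$Z{\left(q,U \right)} = \frac{-2 - U}{q}$
$\frac{Z{\left(4,-4 \right)} + L{\left(19 \right)}}{468 + 182} = \frac{\frac{-2 - -4}{4} + \frac{-2 - 19^{2} + 2 \cdot 19}{9 \cdot 19 \left(-9 + 19\right)}}{468 + 182} = \frac{\frac{-2 + 4}{4} + \frac{1}{9} \cdot \frac{1}{19} \cdot \frac{1}{10} \left(-2 - 361 + 38\right)}{650} = \left(\frac{1}{4} \cdot 2 + \frac{1}{9} \cdot \frac{1}{19} \cdot \frac{1}{10} \left(-2 - 361 + 38\right)\right) \frac{1}{650} = \left(\frac{1}{2} + \frac{1}{9} \cdot \frac{1}{19} \cdot \frac{1}{10} \left(-325\right)\right) \frac{1}{650} = \left(\frac{1}{2} - \frac{65}{342}\right) \frac{1}{650} = \frac{53}{171} \cdot \frac{1}{650} = \frac{53}{111150}$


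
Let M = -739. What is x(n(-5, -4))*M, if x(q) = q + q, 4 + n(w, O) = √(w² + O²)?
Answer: 5912 - 1478*√41 ≈ -3551.8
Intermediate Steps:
n(w, O) = -4 + √(O² + w²) (n(w, O) = -4 + √(w² + O²) = -4 + √(O² + w²))
x(q) = 2*q
x(n(-5, -4))*M = (2*(-4 + √((-4)² + (-5)²)))*(-739) = (2*(-4 + √(16 + 25)))*(-739) = (2*(-4 + √41))*(-739) = (-8 + 2*√41)*(-739) = 5912 - 1478*√41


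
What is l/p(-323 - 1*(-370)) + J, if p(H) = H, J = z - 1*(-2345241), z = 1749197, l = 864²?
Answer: 193185082/47 ≈ 4.1103e+6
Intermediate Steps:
l = 746496
J = 4094438 (J = 1749197 - 1*(-2345241) = 1749197 + 2345241 = 4094438)
l/p(-323 - 1*(-370)) + J = 746496/(-323 - 1*(-370)) + 4094438 = 746496/(-323 + 370) + 4094438 = 746496/47 + 4094438 = 193185082/47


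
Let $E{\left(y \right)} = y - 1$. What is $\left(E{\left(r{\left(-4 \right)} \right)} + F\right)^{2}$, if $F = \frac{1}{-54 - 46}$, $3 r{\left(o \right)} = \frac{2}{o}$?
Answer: $\frac{124609}{90000} \approx 1.3845$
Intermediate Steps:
$r{\left(o \right)} = \frac{2}{3 o}$ ($r{\left(o \right)} = \frac{2 \frac{1}{o}}{3} = \frac{2}{3 o}$)
$F = - \frac{1}{100}$ ($F = \frac{1}{-100} = - \frac{1}{100} \approx -0.01$)
$E{\left(y \right)} = -1 + y$
$\left(E{\left(r{\left(-4 \right)} \right)} + F\right)^{2} = \left(\left(-1 + \frac{2}{3 \left(-4\right)}\right) - \frac{1}{100}\right)^{2} = \left(\left(-1 + \frac{2}{3} \left(- \frac{1}{4}\right)\right) - \frac{1}{100}\right)^{2} = \left(\left(-1 - \frac{1}{6}\right) - \frac{1}{100}\right)^{2} = \left(- \frac{7}{6} - \frac{1}{100}\right)^{2} = \left(- \frac{353}{300}\right)^{2} = \frac{124609}{90000}$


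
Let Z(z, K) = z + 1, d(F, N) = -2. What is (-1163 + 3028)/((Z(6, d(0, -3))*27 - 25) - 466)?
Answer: -1865/302 ≈ -6.1755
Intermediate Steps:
Z(z, K) = 1 + z
(-1163 + 3028)/((Z(6, d(0, -3))*27 - 25) - 466) = (-1163 + 3028)/(((1 + 6)*27 - 25) - 466) = 1865/((7*27 - 25) - 466) = 1865/((189 - 25) - 466) = 1865/(164 - 466) = 1865/(-302) = 1865*(-1/302) = -1865/302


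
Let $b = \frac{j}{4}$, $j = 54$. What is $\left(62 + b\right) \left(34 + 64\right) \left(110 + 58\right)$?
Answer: $1243032$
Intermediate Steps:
$b = \frac{27}{2}$ ($b = \frac{54}{4} = 54 \cdot \frac{1}{4} = \frac{27}{2} \approx 13.5$)
$\left(62 + b\right) \left(34 + 64\right) \left(110 + 58\right) = \left(62 + \frac{27}{2}\right) \left(34 + 64\right) \left(110 + 58\right) = \frac{151}{2} \cdot 98 \cdot 168 = 7399 \cdot 168 = 1243032$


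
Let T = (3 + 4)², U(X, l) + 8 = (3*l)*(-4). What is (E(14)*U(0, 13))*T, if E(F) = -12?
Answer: 96432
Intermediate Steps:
U(X, l) = -8 - 12*l (U(X, l) = -8 + (3*l)*(-4) = -8 - 12*l)
T = 49 (T = 7² = 49)
(E(14)*U(0, 13))*T = -12*(-8 - 12*13)*49 = -12*(-8 - 156)*49 = -12*(-164)*49 = 1968*49 = 96432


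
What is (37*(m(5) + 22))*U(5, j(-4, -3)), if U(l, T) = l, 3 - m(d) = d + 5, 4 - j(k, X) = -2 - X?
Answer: 2775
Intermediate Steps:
j(k, X) = 6 + X (j(k, X) = 4 - (-2 - X) = 4 + (2 + X) = 6 + X)
m(d) = -2 - d (m(d) = 3 - (d + 5) = 3 - (5 + d) = 3 + (-5 - d) = -2 - d)
(37*(m(5) + 22))*U(5, j(-4, -3)) = (37*((-2 - 1*5) + 22))*5 = (37*((-2 - 5) + 22))*5 = (37*(-7 + 22))*5 = (37*15)*5 = 555*5 = 2775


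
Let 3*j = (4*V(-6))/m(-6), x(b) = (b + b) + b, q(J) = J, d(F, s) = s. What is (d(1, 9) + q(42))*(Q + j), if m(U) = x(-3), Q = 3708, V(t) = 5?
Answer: 1701632/9 ≈ 1.8907e+5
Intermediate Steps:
x(b) = 3*b (x(b) = 2*b + b = 3*b)
m(U) = -9 (m(U) = 3*(-3) = -9)
j = -20/27 (j = ((4*5)/(-9))/3 = (20*(-⅑))/3 = (⅓)*(-20/9) = -20/27 ≈ -0.74074)
(d(1, 9) + q(42))*(Q + j) = (9 + 42)*(3708 - 20/27) = 51*(100096/27) = 1701632/9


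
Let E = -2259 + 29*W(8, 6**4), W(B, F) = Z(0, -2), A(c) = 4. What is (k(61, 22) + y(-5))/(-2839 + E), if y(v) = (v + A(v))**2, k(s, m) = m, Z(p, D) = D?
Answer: -23/5156 ≈ -0.0044608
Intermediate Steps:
W(B, F) = -2
y(v) = (4 + v)**2 (y(v) = (v + 4)**2 = (4 + v)**2)
E = -2317 (E = -2259 + 29*(-2) = -2259 - 58 = -2317)
(k(61, 22) + y(-5))/(-2839 + E) = (22 + (4 - 5)**2)/(-2839 - 2317) = (22 + (-1)**2)/(-5156) = (22 + 1)*(-1/5156) = 23*(-1/5156) = -23/5156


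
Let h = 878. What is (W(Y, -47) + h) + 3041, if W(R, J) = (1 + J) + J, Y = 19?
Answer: 3826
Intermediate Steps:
W(R, J) = 1 + 2*J
(W(Y, -47) + h) + 3041 = ((1 + 2*(-47)) + 878) + 3041 = ((1 - 94) + 878) + 3041 = (-93 + 878) + 3041 = 785 + 3041 = 3826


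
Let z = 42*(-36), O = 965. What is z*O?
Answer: -1459080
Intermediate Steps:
z = -1512
z*O = -1512*965 = -1459080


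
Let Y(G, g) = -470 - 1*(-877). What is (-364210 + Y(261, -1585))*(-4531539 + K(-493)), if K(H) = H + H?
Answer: 1648946192575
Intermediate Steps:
Y(G, g) = 407 (Y(G, g) = -470 + 877 = 407)
K(H) = 2*H
(-364210 + Y(261, -1585))*(-4531539 + K(-493)) = (-364210 + 407)*(-4531539 + 2*(-493)) = -363803*(-4531539 - 986) = -363803*(-4532525) = 1648946192575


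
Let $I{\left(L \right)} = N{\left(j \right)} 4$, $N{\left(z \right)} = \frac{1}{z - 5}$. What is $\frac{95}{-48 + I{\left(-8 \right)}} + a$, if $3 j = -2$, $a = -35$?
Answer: $- \frac{30595}{828} \approx -36.951$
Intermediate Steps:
$j = - \frac{2}{3}$ ($j = \frac{1}{3} \left(-2\right) = - \frac{2}{3} \approx -0.66667$)
$N{\left(z \right)} = \frac{1}{-5 + z}$
$I{\left(L \right)} = - \frac{12}{17}$ ($I{\left(L \right)} = \frac{1}{-5 - \frac{2}{3}} \cdot 4 = \frac{1}{- \frac{17}{3}} \cdot 4 = \left(- \frac{3}{17}\right) 4 = - \frac{12}{17}$)
$\frac{95}{-48 + I{\left(-8 \right)}} + a = \frac{95}{-48 - \frac{12}{17}} - 35 = \frac{95}{- \frac{828}{17}} - 35 = 95 \left(- \frac{17}{828}\right) - 35 = - \frac{1615}{828} - 35 = - \frac{30595}{828}$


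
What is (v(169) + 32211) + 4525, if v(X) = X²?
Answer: 65297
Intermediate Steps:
(v(169) + 32211) + 4525 = (169² + 32211) + 4525 = (28561 + 32211) + 4525 = 60772 + 4525 = 65297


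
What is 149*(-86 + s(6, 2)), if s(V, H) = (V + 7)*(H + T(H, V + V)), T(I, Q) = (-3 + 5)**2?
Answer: -1192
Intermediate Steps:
T(I, Q) = 4 (T(I, Q) = 2**2 = 4)
s(V, H) = (4 + H)*(7 + V) (s(V, H) = (V + 7)*(H + 4) = (7 + V)*(4 + H) = (4 + H)*(7 + V))
149*(-86 + s(6, 2)) = 149*(-86 + (28 + 4*6 + 7*2 + 2*6)) = 149*(-86 + (28 + 24 + 14 + 12)) = 149*(-86 + 78) = 149*(-8) = -1192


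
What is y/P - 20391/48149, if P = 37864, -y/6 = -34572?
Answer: 1151944818/227889217 ≈ 5.0548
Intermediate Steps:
y = 207432 (y = -6*(-34572) = 207432)
y/P - 20391/48149 = 207432/37864 - 20391/48149 = 207432*(1/37864) - 20391*1/48149 = 25929/4733 - 20391/48149 = 1151944818/227889217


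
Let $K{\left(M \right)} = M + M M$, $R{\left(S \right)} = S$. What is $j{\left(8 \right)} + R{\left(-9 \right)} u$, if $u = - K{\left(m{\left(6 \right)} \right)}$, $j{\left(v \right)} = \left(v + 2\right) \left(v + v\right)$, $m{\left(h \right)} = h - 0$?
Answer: $538$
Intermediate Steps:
$m{\left(h \right)} = h$ ($m{\left(h \right)} = h + 0 = h$)
$j{\left(v \right)} = 2 v \left(2 + v\right)$ ($j{\left(v \right)} = \left(2 + v\right) 2 v = 2 v \left(2 + v\right)$)
$K{\left(M \right)} = M + M^{2}$
$u = -42$ ($u = - 6 \left(1 + 6\right) = - 6 \cdot 7 = \left(-1\right) 42 = -42$)
$j{\left(8 \right)} + R{\left(-9 \right)} u = 2 \cdot 8 \left(2 + 8\right) - -378 = 2 \cdot 8 \cdot 10 + 378 = 160 + 378 = 538$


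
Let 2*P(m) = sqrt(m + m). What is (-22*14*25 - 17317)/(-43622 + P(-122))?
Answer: 1091291574/1902878945 + 25017*I*sqrt(61)/1902878945 ≈ 0.57349 + 0.00010268*I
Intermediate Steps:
P(m) = sqrt(2)*sqrt(m)/2 (P(m) = sqrt(m + m)/2 = sqrt(2*m)/2 = (sqrt(2)*sqrt(m))/2 = sqrt(2)*sqrt(m)/2)
(-22*14*25 - 17317)/(-43622 + P(-122)) = (-22*14*25 - 17317)/(-43622 + sqrt(2)*sqrt(-122)/2) = (-308*25 - 17317)/(-43622 + sqrt(2)*(I*sqrt(122))/2) = (-7700 - 17317)/(-43622 + I*sqrt(61)) = -25017/(-43622 + I*sqrt(61))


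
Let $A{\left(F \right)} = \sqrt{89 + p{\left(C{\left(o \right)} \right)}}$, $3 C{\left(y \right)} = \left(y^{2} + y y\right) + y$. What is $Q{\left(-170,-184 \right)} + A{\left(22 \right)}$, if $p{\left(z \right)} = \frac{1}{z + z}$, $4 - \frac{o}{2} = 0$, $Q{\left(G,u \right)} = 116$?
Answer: $116 + \frac{\sqrt{411587}}{68} \approx 125.43$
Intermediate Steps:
$o = 8$ ($o = 8 - 0 = 8 + 0 = 8$)
$C{\left(y \right)} = \frac{y}{3} + \frac{2 y^{2}}{3}$ ($C{\left(y \right)} = \frac{\left(y^{2} + y y\right) + y}{3} = \frac{\left(y^{2} + y^{2}\right) + y}{3} = \frac{2 y^{2} + y}{3} = \frac{y + 2 y^{2}}{3} = \frac{y}{3} + \frac{2 y^{2}}{3}$)
$p{\left(z \right)} = \frac{1}{2 z}$
$A{\left(F \right)} = \frac{\sqrt{411587}}{68}$ ($A{\left(F \right)} = \sqrt{89 + \frac{1}{2 \cdot \frac{1}{3} \cdot 8 \left(1 + 2 \cdot 8\right)}} = \sqrt{89 + \frac{1}{2 \cdot \frac{1}{3} \cdot 8 \left(1 + 16\right)}} = \sqrt{89 + \frac{1}{2 \cdot \frac{1}{3} \cdot 8 \cdot 17}} = \sqrt{89 + \frac{1}{2 \cdot \frac{136}{3}}} = \sqrt{89 + \frac{1}{2} \cdot \frac{3}{136}} = \sqrt{89 + \frac{3}{272}} = \sqrt{\frac{24211}{272}} = \frac{\sqrt{411587}}{68}$)
$Q{\left(-170,-184 \right)} + A{\left(22 \right)} = 116 + \frac{\sqrt{411587}}{68}$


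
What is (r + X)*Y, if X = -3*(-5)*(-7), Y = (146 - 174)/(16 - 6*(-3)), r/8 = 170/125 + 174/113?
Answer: 3235246/48025 ≈ 67.366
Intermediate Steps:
r = 65536/2825 (r = 8*(170/125 + 174/113) = 8*(170*(1/125) + 174*(1/113)) = 8*(34/25 + 174/113) = 8*(8192/2825) = 65536/2825 ≈ 23.199)
Y = -14/17 (Y = -28/(16 + 18) = -28/34 = -28*1/34 = -14/17 ≈ -0.82353)
X = -105 (X = 15*(-7) = -105)
(r + X)*Y = (65536/2825 - 105)*(-14/17) = -231089/2825*(-14/17) = 3235246/48025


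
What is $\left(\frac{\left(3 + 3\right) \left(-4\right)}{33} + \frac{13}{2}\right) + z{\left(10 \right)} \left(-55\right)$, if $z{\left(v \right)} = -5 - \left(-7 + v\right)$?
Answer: $\frac{9807}{22} \approx 445.77$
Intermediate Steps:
$z{\left(v \right)} = 2 - v$
$\left(\frac{\left(3 + 3\right) \left(-4\right)}{33} + \frac{13}{2}\right) + z{\left(10 \right)} \left(-55\right) = \left(\frac{\left(3 + 3\right) \left(-4\right)}{33} + \frac{13}{2}\right) + \left(2 - 10\right) \left(-55\right) = \left(6 \left(-4\right) \frac{1}{33} + 13 \cdot \frac{1}{2}\right) + \left(2 - 10\right) \left(-55\right) = \left(\left(-24\right) \frac{1}{33} + \frac{13}{2}\right) - -440 = \left(- \frac{8}{11} + \frac{13}{2}\right) + 440 = \frac{127}{22} + 440 = \frac{9807}{22}$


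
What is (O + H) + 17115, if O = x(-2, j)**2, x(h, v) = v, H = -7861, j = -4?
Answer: 9270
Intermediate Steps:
O = 16 (O = (-4)**2 = 16)
(O + H) + 17115 = (16 - 7861) + 17115 = -7845 + 17115 = 9270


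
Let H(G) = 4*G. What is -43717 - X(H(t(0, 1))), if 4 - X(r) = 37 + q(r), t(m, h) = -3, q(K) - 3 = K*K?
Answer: -43537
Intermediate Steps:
q(K) = 3 + K² (q(K) = 3 + K*K = 3 + K²)
X(r) = -36 - r² (X(r) = 4 - (37 + (3 + r²)) = 4 - (40 + r²) = 4 + (-40 - r²) = -36 - r²)
-43717 - X(H(t(0, 1))) = -43717 - (-36 - (4*(-3))²) = -43717 - (-36 - 1*(-12)²) = -43717 - (-36 - 1*144) = -43717 - (-36 - 144) = -43717 - 1*(-180) = -43717 + 180 = -43537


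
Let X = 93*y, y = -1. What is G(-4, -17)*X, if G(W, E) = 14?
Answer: -1302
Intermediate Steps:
X = -93 (X = 93*(-1) = -93)
G(-4, -17)*X = 14*(-93) = -1302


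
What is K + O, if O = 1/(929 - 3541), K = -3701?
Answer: -9667013/2612 ≈ -3701.0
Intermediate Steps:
O = -1/2612 (O = 1/(-2612) = -1/2612 ≈ -0.00038285)
K + O = -3701 - 1/2612 = -9667013/2612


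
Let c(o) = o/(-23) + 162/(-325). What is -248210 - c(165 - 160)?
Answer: -1855364399/7475 ≈ -2.4821e+5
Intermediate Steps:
c(o) = -162/325 - o/23 (c(o) = o*(-1/23) + 162*(-1/325) = -o/23 - 162/325 = -162/325 - o/23)
-248210 - c(165 - 160) = -248210 - (-162/325 - (165 - 160)/23) = -248210 - (-162/325 - 1/23*5) = -248210 - (-162/325 - 5/23) = -248210 - 1*(-5351/7475) = -248210 + 5351/7475 = -1855364399/7475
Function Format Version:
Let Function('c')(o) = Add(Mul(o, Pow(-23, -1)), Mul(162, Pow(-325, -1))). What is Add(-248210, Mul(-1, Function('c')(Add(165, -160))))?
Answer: Rational(-1855364399, 7475) ≈ -2.4821e+5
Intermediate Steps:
Function('c')(o) = Add(Rational(-162, 325), Mul(Rational(-1, 23), o)) (Function('c')(o) = Add(Mul(o, Rational(-1, 23)), Mul(162, Rational(-1, 325))) = Add(Mul(Rational(-1, 23), o), Rational(-162, 325)) = Add(Rational(-162, 325), Mul(Rational(-1, 23), o)))
Add(-248210, Mul(-1, Function('c')(Add(165, -160)))) = Add(-248210, Mul(-1, Add(Rational(-162, 325), Mul(Rational(-1, 23), Add(165, -160))))) = Add(-248210, Mul(-1, Add(Rational(-162, 325), Mul(Rational(-1, 23), 5)))) = Add(-248210, Mul(-1, Add(Rational(-162, 325), Rational(-5, 23)))) = Add(-248210, Mul(-1, Rational(-5351, 7475))) = Add(-248210, Rational(5351, 7475)) = Rational(-1855364399, 7475)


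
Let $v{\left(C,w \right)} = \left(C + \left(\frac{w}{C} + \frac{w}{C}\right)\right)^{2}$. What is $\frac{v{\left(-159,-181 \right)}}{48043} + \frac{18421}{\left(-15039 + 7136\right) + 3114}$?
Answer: $- \frac{19399926633314}{5816600072487} \approx -3.3353$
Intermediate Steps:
$v{\left(C,w \right)} = \left(C + \frac{2 w}{C}\right)^{2}$
$\frac{v{\left(-159,-181 \right)}}{48043} + \frac{18421}{\left(-15039 + 7136\right) + 3114} = \frac{\frac{1}{25281} \left(\left(-159\right)^{2} + 2 \left(-181\right)\right)^{2}}{48043} + \frac{18421}{\left(-15039 + 7136\right) + 3114} = \frac{\left(25281 - 362\right)^{2}}{25281} \cdot \frac{1}{48043} + \frac{18421}{-7903 + 3114} = \frac{24919^{2}}{25281} \cdot \frac{1}{48043} + \frac{18421}{-4789} = \frac{1}{25281} \cdot 620956561 \cdot \frac{1}{48043} + 18421 \left(- \frac{1}{4789}\right) = \frac{620956561}{25281} \cdot \frac{1}{48043} - \frac{18421}{4789} = \frac{620956561}{1214575083} - \frac{18421}{4789} = - \frac{19399926633314}{5816600072487}$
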